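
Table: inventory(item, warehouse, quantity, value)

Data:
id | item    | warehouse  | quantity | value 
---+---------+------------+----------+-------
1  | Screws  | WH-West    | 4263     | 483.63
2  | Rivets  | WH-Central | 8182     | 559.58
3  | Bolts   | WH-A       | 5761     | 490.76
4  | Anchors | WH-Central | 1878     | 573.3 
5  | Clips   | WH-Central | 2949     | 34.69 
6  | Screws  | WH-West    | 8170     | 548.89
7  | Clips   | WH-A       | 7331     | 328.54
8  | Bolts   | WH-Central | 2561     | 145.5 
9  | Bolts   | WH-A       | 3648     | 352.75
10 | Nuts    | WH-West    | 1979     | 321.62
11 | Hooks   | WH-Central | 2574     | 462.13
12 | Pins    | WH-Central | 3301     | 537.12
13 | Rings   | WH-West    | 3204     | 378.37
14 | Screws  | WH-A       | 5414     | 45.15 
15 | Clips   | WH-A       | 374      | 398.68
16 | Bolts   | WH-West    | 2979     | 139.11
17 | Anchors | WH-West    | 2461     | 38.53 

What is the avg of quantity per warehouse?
SELECT warehouse, AVG(quantity) as result
FROM inventory
GROUP BY warehouse

Result:
  WH-A: 4505.60
  WH-Central: 3574.17
  WH-West: 3842.67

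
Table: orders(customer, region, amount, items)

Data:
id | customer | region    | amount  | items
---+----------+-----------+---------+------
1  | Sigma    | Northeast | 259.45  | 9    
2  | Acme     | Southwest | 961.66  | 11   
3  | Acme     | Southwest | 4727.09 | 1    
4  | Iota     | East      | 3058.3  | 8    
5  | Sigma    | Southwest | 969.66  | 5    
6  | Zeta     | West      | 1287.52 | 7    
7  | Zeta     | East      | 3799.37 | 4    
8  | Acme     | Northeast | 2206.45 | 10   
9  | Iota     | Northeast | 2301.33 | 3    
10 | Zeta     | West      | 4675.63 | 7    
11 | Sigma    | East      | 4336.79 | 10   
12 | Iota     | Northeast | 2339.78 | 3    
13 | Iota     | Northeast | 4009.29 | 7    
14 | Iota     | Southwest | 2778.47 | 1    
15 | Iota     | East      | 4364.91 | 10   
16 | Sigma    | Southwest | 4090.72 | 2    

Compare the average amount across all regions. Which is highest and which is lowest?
SELECT region, AVG(amount)
FROM orders
GROUP BY region
ORDER BY AVG(amount)

All groups:
  Northeast: 2223.26
  Southwest: 2705.52
  West: 2981.58
  East: 3889.84

Highest: East (3889.84)
Lowest: Northeast (2223.26)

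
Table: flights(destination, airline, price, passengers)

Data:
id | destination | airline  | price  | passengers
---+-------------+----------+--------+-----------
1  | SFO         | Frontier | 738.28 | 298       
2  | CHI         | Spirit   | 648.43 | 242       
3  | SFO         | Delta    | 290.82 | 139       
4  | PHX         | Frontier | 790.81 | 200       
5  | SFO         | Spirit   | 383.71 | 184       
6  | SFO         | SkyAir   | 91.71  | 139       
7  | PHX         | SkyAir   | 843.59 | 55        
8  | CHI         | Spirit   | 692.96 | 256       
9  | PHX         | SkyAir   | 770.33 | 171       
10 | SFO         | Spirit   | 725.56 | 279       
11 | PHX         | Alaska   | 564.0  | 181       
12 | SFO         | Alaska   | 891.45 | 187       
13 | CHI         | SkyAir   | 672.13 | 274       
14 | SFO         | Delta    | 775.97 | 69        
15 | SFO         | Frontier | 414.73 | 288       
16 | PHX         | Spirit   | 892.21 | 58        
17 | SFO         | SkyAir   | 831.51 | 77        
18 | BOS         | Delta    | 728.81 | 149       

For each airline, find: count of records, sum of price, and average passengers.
SELECT airline,
       COUNT(*) as cnt,
       SUM(price) as total_price,
       AVG(passengers) as avg_passengers
FROM flights
GROUP BY airline

Result:
  Alaska: 2 records, 1455.45 total price, 184.00 avg passengers
  Delta: 3 records, 1795.60 total price, 119.00 avg passengers
  Frontier: 3 records, 1943.82 total price, 262.00 avg passengers
  SkyAir: 5 records, 3209.27 total price, 143.20 avg passengers
  Spirit: 5 records, 3342.87 total price, 203.80 avg passengers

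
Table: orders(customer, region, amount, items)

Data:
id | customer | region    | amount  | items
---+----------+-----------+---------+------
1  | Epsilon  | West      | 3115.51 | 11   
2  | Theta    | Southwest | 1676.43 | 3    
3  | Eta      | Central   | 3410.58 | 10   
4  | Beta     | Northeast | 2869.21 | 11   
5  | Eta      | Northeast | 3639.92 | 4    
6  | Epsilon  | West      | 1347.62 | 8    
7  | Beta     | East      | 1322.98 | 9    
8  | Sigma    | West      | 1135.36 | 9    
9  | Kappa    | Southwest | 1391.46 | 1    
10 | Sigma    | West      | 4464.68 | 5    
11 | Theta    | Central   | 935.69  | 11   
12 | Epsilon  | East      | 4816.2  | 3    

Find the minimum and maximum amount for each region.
SELECT region, MIN(amount), MAX(amount)
FROM orders
GROUP BY region

Result:
  Central: min=935.69, max=3410.58
  East: min=1322.98, max=4816.20
  Northeast: min=2869.21, max=3639.92
  Southwest: min=1391.46, max=1676.43
  West: min=1135.36, max=4464.68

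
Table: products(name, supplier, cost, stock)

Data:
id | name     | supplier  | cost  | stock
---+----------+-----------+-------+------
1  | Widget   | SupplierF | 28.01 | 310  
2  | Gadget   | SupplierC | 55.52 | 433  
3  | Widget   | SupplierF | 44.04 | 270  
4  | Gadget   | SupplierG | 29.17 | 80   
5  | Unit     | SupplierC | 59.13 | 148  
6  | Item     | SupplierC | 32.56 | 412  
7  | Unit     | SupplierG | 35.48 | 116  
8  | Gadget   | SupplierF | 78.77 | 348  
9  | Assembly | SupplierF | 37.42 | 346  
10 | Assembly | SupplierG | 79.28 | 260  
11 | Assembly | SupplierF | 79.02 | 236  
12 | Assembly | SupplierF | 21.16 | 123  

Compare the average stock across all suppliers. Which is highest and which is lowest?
SELECT supplier, AVG(stock)
FROM products
GROUP BY supplier
ORDER BY AVG(stock)

All groups:
  SupplierG: 152.00
  SupplierF: 272.17
  SupplierC: 331.00

Highest: SupplierC (331.00)
Lowest: SupplierG (152.00)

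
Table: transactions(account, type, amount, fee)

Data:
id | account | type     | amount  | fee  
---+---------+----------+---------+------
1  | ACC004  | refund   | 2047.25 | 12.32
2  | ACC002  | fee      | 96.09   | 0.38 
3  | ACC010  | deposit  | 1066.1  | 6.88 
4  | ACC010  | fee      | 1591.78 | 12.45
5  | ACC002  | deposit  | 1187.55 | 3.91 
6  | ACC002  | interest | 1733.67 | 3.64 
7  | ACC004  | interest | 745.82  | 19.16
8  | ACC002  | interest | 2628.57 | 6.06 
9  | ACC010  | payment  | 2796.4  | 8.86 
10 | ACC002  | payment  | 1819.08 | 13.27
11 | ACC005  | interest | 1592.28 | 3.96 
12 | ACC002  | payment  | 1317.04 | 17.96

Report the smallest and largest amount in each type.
SELECT type, MIN(amount), MAX(amount)
FROM transactions
GROUP BY type

Result:
  deposit: min=1066.10, max=1187.55
  fee: min=96.09, max=1591.78
  interest: min=745.82, max=2628.57
  payment: min=1317.04, max=2796.40
  refund: min=2047.25, max=2047.25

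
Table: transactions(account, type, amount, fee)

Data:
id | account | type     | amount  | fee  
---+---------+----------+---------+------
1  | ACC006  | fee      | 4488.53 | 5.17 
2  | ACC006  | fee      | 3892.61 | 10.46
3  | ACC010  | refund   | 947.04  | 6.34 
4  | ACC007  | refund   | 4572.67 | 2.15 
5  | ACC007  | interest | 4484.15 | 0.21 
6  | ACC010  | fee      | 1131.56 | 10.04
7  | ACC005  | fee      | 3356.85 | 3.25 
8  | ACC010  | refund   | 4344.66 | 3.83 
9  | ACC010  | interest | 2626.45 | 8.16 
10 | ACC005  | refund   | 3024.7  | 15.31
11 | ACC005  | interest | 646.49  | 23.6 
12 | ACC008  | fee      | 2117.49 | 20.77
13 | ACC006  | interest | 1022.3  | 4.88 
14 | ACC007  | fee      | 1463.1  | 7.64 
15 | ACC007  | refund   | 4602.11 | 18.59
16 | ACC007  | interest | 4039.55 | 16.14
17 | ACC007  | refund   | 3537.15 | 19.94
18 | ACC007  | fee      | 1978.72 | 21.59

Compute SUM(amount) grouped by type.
SELECT type, SUM(amount) as result
FROM transactions
GROUP BY type

Result:
  fee: 18428.86
  interest: 12818.94
  refund: 21028.33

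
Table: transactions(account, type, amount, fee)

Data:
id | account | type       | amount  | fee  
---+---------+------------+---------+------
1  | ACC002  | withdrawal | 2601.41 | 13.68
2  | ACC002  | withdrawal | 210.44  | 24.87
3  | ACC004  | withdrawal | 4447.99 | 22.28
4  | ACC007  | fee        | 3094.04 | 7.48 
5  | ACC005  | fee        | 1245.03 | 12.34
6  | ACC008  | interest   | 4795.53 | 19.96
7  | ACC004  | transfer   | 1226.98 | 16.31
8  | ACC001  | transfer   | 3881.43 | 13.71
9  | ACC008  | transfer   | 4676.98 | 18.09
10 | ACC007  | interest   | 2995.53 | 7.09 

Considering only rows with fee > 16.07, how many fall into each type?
SELECT type, COUNT(*)
FROM transactions
WHERE fee > 16.07
GROUP BY type

Note: WHERE filters rows before grouping.

Result:
  interest: 1
  transfer: 2
  withdrawal: 2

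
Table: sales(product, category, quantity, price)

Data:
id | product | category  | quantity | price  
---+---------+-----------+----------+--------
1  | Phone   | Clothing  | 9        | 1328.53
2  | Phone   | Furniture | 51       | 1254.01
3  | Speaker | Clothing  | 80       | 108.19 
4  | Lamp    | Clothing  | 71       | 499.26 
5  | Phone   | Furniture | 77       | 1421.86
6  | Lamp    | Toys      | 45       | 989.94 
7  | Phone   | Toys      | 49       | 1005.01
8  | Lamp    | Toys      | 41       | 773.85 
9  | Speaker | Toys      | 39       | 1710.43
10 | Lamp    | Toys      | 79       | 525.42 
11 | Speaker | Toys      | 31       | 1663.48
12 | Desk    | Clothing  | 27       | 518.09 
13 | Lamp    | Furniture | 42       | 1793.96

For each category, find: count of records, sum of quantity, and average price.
SELECT category,
       COUNT(*) as cnt,
       SUM(quantity) as total_quantity,
       AVG(price) as avg_price
FROM sales
GROUP BY category

Result:
  Clothing: 4 records, 187 total quantity, 613.52 avg price
  Furniture: 3 records, 170 total quantity, 1489.94 avg price
  Toys: 6 records, 284 total quantity, 1111.36 avg price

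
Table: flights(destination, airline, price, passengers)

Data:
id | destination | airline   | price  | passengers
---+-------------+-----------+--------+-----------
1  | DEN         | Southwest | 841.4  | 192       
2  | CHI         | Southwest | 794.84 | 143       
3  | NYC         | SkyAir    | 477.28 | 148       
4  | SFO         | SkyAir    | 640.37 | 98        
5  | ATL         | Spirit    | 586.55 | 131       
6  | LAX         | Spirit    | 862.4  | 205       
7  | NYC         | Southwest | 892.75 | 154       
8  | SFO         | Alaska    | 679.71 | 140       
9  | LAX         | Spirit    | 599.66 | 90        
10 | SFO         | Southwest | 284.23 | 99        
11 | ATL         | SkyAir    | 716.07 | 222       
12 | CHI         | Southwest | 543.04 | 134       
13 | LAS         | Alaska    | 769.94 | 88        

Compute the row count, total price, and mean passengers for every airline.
SELECT airline,
       COUNT(*) as cnt,
       SUM(price) as total_price,
       AVG(passengers) as avg_passengers
FROM flights
GROUP BY airline

Result:
  Alaska: 2 records, 1449.65 total price, 114.00 avg passengers
  SkyAir: 3 records, 1833.72 total price, 156.00 avg passengers
  Southwest: 5 records, 3356.26 total price, 144.40 avg passengers
  Spirit: 3 records, 2048.61 total price, 142.00 avg passengers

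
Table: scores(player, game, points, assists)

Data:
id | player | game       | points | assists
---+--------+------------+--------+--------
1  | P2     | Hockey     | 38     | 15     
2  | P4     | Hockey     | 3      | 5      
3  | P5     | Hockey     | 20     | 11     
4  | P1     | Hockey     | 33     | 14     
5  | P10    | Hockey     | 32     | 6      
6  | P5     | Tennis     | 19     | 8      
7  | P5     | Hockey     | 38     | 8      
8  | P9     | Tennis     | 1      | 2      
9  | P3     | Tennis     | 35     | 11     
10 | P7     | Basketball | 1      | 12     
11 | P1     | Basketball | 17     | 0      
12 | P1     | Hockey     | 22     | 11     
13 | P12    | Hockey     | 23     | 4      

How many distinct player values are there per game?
SELECT game, COUNT(DISTINCT player)
FROM scores
GROUP BY game

Result:
  Basketball: 2 distinct
  Hockey: 6 distinct
  Tennis: 3 distinct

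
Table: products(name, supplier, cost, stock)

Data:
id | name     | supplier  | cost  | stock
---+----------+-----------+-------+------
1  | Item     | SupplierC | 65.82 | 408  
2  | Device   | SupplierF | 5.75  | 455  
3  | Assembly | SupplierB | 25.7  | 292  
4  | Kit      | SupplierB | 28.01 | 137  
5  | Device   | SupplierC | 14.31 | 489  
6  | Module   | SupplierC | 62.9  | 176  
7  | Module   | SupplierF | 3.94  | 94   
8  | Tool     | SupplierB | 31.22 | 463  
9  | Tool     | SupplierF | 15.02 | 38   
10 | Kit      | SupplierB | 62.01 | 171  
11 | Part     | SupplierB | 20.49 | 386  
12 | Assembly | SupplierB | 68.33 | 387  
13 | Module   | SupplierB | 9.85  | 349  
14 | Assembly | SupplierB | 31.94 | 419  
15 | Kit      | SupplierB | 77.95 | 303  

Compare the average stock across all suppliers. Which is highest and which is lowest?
SELECT supplier, AVG(stock)
FROM products
GROUP BY supplier
ORDER BY AVG(stock)

All groups:
  SupplierF: 195.67
  SupplierB: 323.00
  SupplierC: 357.67

Highest: SupplierC (357.67)
Lowest: SupplierF (195.67)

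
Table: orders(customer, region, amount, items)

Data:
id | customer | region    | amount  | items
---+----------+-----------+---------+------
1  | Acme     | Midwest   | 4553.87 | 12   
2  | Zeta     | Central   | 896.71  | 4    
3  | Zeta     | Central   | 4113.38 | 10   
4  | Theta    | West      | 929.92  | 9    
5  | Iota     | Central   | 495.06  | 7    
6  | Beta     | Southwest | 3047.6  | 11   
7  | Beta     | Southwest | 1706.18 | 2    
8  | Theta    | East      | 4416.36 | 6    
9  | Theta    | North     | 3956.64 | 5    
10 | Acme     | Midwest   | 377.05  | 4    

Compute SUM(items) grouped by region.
SELECT region, SUM(items) as result
FROM orders
GROUP BY region

Result:
  Central: 21
  East: 6
  Midwest: 16
  North: 5
  Southwest: 13
  West: 9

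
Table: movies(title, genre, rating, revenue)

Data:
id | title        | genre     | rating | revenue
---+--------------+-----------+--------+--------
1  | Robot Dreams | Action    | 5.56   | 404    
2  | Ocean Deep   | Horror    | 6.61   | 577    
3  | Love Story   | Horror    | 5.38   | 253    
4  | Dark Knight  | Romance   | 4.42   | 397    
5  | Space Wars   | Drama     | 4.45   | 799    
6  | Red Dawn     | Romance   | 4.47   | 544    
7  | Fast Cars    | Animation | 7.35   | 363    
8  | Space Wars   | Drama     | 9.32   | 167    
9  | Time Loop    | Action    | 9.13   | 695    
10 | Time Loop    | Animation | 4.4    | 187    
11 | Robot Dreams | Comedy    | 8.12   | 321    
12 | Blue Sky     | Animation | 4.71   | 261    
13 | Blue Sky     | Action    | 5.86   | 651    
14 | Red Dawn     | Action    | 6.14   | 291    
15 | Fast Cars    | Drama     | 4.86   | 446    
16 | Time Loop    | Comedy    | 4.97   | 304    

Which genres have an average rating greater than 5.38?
SELECT genre, AVG(rating)
FROM movies
GROUP BY genre
HAVING AVG(rating) > 5.38

Result:
  Action: avg=6.67
  Animation: avg=5.49
  Comedy: avg=6.55
  Drama: avg=6.21
  Horror: avg=6.00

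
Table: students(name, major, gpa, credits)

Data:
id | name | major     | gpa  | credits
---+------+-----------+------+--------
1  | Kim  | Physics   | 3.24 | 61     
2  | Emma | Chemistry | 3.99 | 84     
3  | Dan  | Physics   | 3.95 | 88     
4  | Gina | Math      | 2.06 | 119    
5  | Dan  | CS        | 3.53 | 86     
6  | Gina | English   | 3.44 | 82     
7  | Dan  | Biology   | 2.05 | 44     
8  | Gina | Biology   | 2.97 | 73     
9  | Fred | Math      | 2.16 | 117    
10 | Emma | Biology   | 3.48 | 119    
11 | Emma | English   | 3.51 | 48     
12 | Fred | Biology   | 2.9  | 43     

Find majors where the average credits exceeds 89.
SELECT major, AVG(credits)
FROM students
GROUP BY major
HAVING AVG(credits) > 89

Result:
  Math: avg=118.00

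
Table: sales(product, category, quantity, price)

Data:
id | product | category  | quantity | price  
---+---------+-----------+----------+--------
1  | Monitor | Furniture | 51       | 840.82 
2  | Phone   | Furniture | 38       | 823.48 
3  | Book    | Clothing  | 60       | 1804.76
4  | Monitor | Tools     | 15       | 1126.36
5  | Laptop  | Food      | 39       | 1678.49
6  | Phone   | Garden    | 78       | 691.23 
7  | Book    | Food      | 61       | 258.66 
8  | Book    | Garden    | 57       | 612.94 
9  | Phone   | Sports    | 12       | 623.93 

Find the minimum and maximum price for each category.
SELECT category, MIN(price), MAX(price)
FROM sales
GROUP BY category

Result:
  Clothing: min=1804.76, max=1804.76
  Food: min=258.66, max=1678.49
  Furniture: min=823.48, max=840.82
  Garden: min=612.94, max=691.23
  Sports: min=623.93, max=623.93
  Tools: min=1126.36, max=1126.36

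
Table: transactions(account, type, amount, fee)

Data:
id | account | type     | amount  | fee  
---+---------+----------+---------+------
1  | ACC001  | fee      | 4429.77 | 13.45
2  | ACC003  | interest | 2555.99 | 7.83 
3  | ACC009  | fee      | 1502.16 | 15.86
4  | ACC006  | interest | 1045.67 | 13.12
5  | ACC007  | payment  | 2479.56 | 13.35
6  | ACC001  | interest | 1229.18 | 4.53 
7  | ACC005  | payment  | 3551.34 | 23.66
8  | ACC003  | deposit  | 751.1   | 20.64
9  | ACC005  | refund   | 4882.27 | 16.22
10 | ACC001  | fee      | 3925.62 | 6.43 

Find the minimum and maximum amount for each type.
SELECT type, MIN(amount), MAX(amount)
FROM transactions
GROUP BY type

Result:
  deposit: min=751.10, max=751.10
  fee: min=1502.16, max=4429.77
  interest: min=1045.67, max=2555.99
  payment: min=2479.56, max=3551.34
  refund: min=4882.27, max=4882.27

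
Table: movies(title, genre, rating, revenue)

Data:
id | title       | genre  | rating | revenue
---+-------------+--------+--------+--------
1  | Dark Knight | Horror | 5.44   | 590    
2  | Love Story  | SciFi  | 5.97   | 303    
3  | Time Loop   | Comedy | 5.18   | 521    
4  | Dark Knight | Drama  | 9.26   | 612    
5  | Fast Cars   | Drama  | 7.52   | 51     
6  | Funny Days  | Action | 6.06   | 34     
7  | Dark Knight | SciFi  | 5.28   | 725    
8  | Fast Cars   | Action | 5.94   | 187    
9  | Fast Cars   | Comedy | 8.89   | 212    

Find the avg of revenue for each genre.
SELECT genre, AVG(revenue) as result
FROM movies
GROUP BY genre

Result:
  Action: 110.50
  Comedy: 366.50
  Drama: 331.50
  Horror: 590.00
  SciFi: 514.00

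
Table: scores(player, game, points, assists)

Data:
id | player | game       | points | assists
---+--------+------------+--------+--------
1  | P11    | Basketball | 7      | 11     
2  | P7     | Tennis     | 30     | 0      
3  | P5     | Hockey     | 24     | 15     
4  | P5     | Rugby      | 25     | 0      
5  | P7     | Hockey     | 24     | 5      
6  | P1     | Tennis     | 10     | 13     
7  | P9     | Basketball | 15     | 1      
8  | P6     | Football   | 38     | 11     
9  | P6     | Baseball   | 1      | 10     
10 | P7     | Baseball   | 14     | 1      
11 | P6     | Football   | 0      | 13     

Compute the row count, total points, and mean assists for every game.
SELECT game,
       COUNT(*) as cnt,
       SUM(points) as total_points,
       AVG(assists) as avg_assists
FROM scores
GROUP BY game

Result:
  Baseball: 2 records, 15 total points, 5.50 avg assists
  Basketball: 2 records, 22 total points, 6.00 avg assists
  Football: 2 records, 38 total points, 12.00 avg assists
  Hockey: 2 records, 48 total points, 10.00 avg assists
  Rugby: 1 records, 25 total points, 0.00 avg assists
  Tennis: 2 records, 40 total points, 6.50 avg assists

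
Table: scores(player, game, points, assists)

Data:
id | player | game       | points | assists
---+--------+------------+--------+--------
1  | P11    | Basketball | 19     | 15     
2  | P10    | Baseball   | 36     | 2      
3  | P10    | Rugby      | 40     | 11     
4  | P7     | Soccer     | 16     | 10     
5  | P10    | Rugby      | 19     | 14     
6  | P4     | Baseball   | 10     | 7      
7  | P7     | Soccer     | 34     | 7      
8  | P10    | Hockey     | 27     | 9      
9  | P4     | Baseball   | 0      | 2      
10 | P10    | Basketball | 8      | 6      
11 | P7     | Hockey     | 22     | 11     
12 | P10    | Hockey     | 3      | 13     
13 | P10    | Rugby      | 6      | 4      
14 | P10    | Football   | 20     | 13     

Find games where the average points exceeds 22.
SELECT game, AVG(points)
FROM scores
GROUP BY game
HAVING AVG(points) > 22

Result:
  Soccer: avg=25.00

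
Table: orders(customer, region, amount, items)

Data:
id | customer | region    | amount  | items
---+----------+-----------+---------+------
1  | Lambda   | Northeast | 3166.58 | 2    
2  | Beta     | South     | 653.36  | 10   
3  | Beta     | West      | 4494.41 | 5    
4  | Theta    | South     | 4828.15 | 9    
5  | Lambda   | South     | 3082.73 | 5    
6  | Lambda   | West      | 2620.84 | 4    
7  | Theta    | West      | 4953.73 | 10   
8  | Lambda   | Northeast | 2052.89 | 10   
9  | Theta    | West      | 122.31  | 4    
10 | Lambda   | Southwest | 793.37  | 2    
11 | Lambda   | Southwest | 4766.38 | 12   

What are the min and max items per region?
SELECT region, MIN(items), MAX(items)
FROM orders
GROUP BY region

Result:
  Northeast: min=2, max=10
  South: min=5, max=10
  Southwest: min=2, max=12
  West: min=4, max=10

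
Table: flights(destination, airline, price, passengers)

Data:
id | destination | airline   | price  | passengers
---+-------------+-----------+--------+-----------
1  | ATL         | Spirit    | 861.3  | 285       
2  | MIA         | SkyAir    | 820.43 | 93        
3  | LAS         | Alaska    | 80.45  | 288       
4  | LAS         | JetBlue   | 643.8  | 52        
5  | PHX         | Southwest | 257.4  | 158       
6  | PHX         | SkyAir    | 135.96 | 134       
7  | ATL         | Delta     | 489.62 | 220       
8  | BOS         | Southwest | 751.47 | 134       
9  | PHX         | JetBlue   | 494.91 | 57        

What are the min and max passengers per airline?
SELECT airline, MIN(passengers), MAX(passengers)
FROM flights
GROUP BY airline

Result:
  Alaska: min=288, max=288
  Delta: min=220, max=220
  JetBlue: min=52, max=57
  SkyAir: min=93, max=134
  Southwest: min=134, max=158
  Spirit: min=285, max=285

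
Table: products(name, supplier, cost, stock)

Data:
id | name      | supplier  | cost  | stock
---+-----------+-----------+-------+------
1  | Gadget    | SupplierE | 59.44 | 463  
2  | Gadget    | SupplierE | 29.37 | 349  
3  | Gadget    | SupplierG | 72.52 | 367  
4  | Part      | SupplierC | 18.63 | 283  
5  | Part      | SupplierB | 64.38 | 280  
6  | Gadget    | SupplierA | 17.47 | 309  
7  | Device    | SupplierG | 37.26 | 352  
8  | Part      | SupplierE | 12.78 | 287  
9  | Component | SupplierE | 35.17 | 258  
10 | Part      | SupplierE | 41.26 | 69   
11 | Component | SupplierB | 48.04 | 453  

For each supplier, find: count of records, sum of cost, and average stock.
SELECT supplier,
       COUNT(*) as cnt,
       SUM(cost) as total_cost,
       AVG(stock) as avg_stock
FROM products
GROUP BY supplier

Result:
  SupplierA: 1 records, 17.47 total cost, 309.00 avg stock
  SupplierB: 2 records, 112.42 total cost, 366.50 avg stock
  SupplierC: 1 records, 18.63 total cost, 283.00 avg stock
  SupplierE: 5 records, 178.02 total cost, 285.20 avg stock
  SupplierG: 2 records, 109.78 total cost, 359.50 avg stock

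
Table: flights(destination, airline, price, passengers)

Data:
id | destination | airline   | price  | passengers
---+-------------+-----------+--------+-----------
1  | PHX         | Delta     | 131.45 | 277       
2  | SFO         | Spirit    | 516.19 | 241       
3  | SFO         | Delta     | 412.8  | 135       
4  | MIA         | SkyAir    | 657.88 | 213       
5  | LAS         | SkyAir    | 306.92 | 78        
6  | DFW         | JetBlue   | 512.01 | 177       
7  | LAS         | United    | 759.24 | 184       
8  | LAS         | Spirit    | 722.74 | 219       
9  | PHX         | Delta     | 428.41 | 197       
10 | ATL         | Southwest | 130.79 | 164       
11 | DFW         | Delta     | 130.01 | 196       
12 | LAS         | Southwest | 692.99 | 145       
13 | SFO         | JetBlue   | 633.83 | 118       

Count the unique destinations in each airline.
SELECT airline, COUNT(DISTINCT destination)
FROM flights
GROUP BY airline

Result:
  Delta: 3 distinct
  JetBlue: 2 distinct
  SkyAir: 2 distinct
  Southwest: 2 distinct
  Spirit: 2 distinct
  United: 1 distinct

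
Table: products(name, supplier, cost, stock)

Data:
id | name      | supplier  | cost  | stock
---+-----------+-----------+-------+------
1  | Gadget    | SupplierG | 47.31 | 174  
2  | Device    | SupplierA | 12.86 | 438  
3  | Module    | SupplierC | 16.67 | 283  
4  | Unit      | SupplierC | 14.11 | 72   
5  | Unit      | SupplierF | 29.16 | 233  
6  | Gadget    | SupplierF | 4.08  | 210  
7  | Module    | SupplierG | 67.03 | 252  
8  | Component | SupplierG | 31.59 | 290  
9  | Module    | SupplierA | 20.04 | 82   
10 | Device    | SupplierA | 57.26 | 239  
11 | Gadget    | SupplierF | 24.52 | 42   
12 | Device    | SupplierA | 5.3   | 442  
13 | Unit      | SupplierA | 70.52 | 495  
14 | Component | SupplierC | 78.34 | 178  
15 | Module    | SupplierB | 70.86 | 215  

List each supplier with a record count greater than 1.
SELECT supplier, COUNT(*) as cnt
FROM products
GROUP BY supplier
HAVING COUNT(*) > 1

Result:
  SupplierA: 5
  SupplierC: 3
  SupplierF: 3
  SupplierG: 3

Note: HAVING filters groups after aggregation, WHERE filters rows before.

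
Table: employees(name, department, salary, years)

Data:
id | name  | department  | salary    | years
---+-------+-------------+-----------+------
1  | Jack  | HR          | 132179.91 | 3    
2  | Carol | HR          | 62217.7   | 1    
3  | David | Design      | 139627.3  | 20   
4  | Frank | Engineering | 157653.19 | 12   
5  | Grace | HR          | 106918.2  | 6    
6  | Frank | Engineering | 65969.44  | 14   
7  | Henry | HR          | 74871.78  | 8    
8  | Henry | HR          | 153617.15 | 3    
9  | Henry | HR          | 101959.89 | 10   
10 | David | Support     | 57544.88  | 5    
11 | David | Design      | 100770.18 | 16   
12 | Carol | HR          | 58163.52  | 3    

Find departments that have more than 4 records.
SELECT department, COUNT(*) as cnt
FROM employees
GROUP BY department
HAVING COUNT(*) > 4

Result:
  HR: 7

Note: HAVING filters groups after aggregation, WHERE filters rows before.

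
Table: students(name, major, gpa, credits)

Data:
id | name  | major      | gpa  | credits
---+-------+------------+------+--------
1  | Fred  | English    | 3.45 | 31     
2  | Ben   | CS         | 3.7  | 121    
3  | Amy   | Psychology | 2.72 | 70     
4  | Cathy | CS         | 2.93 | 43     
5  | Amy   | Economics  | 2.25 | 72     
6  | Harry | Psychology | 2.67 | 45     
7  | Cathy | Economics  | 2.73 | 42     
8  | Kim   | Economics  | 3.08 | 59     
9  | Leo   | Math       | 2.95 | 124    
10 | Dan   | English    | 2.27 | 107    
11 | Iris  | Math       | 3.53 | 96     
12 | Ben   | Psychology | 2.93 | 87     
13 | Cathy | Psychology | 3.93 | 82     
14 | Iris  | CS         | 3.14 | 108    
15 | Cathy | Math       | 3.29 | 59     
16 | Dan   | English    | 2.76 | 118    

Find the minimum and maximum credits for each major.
SELECT major, MIN(credits), MAX(credits)
FROM students
GROUP BY major

Result:
  CS: min=43, max=121
  Economics: min=42, max=72
  English: min=31, max=118
  Math: min=59, max=124
  Psychology: min=45, max=87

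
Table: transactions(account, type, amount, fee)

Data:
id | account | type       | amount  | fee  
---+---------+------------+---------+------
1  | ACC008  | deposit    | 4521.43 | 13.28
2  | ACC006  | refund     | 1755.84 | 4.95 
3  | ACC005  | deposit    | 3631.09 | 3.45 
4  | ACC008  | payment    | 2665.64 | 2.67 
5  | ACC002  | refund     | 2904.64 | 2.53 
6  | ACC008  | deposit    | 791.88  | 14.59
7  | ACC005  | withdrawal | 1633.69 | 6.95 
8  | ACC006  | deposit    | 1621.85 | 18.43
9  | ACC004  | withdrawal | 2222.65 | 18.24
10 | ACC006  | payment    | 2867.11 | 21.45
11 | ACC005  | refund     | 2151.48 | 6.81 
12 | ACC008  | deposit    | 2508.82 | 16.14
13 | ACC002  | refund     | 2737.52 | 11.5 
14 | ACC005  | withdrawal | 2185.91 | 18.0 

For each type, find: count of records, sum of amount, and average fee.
SELECT type,
       COUNT(*) as cnt,
       SUM(amount) as total_amount,
       AVG(fee) as avg_fee
FROM transactions
GROUP BY type

Result:
  deposit: 5 records, 13075.07 total amount, 13.18 avg fee
  payment: 2 records, 5532.75 total amount, 12.06 avg fee
  refund: 4 records, 9549.48 total amount, 6.45 avg fee
  withdrawal: 3 records, 6042.25 total amount, 14.40 avg fee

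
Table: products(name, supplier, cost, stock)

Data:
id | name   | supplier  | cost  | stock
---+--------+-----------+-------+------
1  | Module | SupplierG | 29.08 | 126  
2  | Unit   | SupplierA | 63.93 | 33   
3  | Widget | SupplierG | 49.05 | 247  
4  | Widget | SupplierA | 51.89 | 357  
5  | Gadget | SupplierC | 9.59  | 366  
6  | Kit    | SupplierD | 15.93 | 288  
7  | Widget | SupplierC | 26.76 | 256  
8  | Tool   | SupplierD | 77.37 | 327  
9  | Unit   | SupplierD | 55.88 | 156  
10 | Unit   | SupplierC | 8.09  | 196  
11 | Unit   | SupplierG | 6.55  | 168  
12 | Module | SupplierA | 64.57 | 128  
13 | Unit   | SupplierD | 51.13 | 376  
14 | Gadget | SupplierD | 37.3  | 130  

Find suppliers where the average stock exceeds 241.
SELECT supplier, AVG(stock)
FROM products
GROUP BY supplier
HAVING AVG(stock) > 241

Result:
  SupplierC: avg=272.67
  SupplierD: avg=255.40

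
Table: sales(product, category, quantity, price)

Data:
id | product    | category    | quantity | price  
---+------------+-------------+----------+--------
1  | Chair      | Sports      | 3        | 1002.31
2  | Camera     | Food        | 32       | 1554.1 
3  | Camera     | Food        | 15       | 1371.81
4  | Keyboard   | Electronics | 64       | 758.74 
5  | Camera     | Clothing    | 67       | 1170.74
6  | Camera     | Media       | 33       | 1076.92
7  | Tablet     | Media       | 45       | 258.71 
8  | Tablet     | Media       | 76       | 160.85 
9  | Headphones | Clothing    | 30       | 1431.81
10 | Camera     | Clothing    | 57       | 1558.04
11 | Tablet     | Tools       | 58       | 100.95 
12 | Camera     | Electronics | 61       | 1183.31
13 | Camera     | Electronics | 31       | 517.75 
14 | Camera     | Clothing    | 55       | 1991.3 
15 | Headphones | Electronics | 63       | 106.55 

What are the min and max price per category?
SELECT category, MIN(price), MAX(price)
FROM sales
GROUP BY category

Result:
  Clothing: min=1170.74, max=1991.30
  Electronics: min=106.55, max=1183.31
  Food: min=1371.81, max=1554.10
  Media: min=160.85, max=1076.92
  Sports: min=1002.31, max=1002.31
  Tools: min=100.95, max=100.95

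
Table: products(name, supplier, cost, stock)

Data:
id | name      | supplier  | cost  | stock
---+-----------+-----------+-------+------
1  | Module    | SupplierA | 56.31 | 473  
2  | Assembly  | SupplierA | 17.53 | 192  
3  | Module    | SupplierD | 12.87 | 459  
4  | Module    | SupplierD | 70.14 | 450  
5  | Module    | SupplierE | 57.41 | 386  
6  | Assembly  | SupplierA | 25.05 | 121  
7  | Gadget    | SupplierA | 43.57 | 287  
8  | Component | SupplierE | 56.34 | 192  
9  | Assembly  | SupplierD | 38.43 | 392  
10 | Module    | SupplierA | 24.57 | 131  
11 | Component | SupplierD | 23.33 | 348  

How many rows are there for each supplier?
SELECT supplier, COUNT(*) as count
FROM products
GROUP BY supplier

Result:
  SupplierA: 5
  SupplierD: 4
  SupplierE: 2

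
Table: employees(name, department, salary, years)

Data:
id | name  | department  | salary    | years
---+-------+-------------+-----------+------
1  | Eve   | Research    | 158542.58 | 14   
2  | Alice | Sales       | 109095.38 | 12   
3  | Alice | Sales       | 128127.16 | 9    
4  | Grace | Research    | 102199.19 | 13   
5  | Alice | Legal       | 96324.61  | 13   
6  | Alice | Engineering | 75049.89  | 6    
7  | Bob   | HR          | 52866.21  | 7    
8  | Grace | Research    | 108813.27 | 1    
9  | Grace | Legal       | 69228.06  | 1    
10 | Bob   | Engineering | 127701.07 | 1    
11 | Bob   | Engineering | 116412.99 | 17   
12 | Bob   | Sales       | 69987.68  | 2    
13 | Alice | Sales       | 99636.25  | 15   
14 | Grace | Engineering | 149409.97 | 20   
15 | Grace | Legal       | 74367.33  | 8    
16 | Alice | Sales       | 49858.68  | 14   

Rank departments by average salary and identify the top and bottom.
SELECT department, AVG(salary)
FROM employees
GROUP BY department
ORDER BY AVG(salary)

All groups:
  HR: 52866.21
  Legal: 79973.33
  Sales: 91341.03
  Engineering: 117143.48
  Research: 123185.01

Highest: Research (123185.01)
Lowest: HR (52866.21)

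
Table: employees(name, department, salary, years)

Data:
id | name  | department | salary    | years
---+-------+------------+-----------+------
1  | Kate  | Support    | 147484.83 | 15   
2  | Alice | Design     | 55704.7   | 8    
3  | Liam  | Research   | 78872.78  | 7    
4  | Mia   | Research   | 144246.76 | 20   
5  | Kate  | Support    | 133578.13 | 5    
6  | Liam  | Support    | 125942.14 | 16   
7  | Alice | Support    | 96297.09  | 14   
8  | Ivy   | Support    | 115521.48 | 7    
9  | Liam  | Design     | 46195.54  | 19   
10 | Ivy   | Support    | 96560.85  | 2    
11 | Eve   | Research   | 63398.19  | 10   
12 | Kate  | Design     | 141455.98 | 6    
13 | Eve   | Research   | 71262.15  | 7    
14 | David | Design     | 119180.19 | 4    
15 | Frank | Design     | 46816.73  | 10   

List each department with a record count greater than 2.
SELECT department, COUNT(*) as cnt
FROM employees
GROUP BY department
HAVING COUNT(*) > 2

Result:
  Design: 5
  Research: 4
  Support: 6

Note: HAVING filters groups after aggregation, WHERE filters rows before.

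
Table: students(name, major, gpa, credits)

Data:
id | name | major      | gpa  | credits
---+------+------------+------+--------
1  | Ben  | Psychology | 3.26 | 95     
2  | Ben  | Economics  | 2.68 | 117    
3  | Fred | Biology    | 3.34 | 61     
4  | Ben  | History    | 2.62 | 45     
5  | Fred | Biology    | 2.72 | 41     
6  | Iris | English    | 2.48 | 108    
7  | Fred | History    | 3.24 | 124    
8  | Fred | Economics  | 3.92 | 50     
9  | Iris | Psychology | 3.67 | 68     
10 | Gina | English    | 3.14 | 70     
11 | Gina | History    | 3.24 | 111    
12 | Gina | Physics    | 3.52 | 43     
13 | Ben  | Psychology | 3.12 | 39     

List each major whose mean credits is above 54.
SELECT major, AVG(credits)
FROM students
GROUP BY major
HAVING AVG(credits) > 54

Result:
  Economics: avg=83.50
  English: avg=89.00
  History: avg=93.33
  Psychology: avg=67.33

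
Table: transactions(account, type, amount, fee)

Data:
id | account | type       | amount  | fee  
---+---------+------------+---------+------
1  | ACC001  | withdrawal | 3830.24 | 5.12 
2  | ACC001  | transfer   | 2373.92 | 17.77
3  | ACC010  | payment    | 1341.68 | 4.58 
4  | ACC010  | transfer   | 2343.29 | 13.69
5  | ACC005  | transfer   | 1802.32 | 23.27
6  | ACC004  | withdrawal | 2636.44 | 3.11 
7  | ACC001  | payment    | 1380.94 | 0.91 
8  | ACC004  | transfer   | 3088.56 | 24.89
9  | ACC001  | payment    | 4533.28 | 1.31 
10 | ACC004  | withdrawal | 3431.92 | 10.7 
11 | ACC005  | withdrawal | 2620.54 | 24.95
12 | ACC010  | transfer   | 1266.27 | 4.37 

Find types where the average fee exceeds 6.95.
SELECT type, AVG(fee)
FROM transactions
GROUP BY type
HAVING AVG(fee) > 6.95

Result:
  transfer: avg=16.80
  withdrawal: avg=10.97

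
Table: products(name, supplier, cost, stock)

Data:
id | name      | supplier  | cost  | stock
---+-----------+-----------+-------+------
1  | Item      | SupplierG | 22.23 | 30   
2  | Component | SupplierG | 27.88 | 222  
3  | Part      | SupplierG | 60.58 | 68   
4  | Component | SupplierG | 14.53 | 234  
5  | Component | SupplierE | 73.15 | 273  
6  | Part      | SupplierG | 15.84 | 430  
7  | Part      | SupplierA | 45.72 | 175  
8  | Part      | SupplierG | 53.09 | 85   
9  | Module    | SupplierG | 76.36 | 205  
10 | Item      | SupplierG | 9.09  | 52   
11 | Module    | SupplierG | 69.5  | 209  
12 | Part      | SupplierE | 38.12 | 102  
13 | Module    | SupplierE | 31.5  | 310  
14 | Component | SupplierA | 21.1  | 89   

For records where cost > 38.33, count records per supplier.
SELECT supplier, COUNT(*)
FROM products
WHERE cost > 38.33
GROUP BY supplier

Note: WHERE filters rows before grouping.

Result:
  SupplierA: 1
  SupplierE: 1
  SupplierG: 4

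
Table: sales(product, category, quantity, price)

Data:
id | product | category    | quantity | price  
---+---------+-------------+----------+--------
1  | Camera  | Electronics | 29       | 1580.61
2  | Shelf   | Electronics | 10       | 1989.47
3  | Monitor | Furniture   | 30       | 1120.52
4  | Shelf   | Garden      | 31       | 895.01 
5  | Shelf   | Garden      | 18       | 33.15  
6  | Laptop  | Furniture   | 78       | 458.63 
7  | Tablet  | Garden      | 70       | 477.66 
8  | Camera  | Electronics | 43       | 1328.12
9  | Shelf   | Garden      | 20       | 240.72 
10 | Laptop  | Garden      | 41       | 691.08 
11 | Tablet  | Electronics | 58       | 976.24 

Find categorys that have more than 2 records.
SELECT category, COUNT(*) as cnt
FROM sales
GROUP BY category
HAVING COUNT(*) > 2

Result:
  Electronics: 4
  Garden: 5

Note: HAVING filters groups after aggregation, WHERE filters rows before.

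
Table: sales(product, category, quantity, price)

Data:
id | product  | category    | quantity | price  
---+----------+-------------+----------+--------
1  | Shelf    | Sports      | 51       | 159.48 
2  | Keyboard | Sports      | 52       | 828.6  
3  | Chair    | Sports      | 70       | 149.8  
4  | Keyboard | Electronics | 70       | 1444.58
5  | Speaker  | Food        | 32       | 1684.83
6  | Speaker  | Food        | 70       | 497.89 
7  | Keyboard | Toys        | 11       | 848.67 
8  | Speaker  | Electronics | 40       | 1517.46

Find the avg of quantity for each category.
SELECT category, AVG(quantity) as result
FROM sales
GROUP BY category

Result:
  Electronics: 55.00
  Food: 51.00
  Sports: 57.67
  Toys: 11.00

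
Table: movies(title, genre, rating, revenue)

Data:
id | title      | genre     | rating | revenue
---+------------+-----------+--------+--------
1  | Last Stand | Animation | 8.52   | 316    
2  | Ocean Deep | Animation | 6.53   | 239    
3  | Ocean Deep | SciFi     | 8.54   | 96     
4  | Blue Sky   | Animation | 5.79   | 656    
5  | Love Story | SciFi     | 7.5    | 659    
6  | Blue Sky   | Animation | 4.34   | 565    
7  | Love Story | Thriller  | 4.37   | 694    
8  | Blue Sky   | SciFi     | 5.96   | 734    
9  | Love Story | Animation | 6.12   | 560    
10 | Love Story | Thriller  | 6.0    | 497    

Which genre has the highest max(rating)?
SELECT genre, MAX(rating) as val
FROM movies
GROUP BY genre
ORDER BY val DESC
LIMIT 1

Result: SciFi with max(rating) = 8.54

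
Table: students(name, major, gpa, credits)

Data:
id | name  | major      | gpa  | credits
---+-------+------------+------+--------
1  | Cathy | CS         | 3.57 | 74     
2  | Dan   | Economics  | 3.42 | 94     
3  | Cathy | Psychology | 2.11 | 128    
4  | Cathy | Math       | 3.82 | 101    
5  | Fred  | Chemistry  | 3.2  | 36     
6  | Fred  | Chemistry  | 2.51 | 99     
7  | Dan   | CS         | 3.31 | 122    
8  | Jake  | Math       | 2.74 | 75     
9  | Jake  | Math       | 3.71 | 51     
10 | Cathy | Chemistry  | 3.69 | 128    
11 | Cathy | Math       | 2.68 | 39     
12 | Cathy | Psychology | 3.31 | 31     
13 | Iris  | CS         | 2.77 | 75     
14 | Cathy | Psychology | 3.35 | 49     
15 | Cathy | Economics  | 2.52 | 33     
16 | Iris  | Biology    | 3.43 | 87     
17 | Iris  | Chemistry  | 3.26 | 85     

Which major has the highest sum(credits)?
SELECT major, SUM(credits) as val
FROM students
GROUP BY major
ORDER BY val DESC
LIMIT 1

Result: Chemistry with sum(credits) = 348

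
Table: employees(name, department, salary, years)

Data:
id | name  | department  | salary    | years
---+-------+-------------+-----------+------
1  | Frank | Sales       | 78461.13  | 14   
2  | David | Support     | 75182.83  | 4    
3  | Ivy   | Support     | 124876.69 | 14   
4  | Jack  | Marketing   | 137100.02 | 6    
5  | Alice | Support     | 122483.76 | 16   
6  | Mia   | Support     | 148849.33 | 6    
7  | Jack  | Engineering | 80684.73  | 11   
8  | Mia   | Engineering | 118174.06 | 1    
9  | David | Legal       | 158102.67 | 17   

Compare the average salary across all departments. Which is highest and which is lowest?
SELECT department, AVG(salary)
FROM employees
GROUP BY department
ORDER BY AVG(salary)

All groups:
  Sales: 78461.13
  Engineering: 99429.40
  Support: 117848.15
  Marketing: 137100.02
  Legal: 158102.67

Highest: Legal (158102.67)
Lowest: Sales (78461.13)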